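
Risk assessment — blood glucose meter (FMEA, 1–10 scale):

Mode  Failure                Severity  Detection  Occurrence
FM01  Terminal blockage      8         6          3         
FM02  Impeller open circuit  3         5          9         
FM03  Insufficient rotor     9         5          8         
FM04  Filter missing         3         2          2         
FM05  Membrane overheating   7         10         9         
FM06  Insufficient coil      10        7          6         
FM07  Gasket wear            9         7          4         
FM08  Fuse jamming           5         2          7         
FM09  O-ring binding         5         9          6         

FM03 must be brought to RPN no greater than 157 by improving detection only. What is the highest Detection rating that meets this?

2

FM03: S=9, O=8, D=5 → current RPN = 360.
Fixed product = 72. Need 72 × D ≤ 157, so D ≤ 157/72 = 2.18.
Maximum integer Detection rating = 2 (gives RPN 144; D=3 would give 216 > 157).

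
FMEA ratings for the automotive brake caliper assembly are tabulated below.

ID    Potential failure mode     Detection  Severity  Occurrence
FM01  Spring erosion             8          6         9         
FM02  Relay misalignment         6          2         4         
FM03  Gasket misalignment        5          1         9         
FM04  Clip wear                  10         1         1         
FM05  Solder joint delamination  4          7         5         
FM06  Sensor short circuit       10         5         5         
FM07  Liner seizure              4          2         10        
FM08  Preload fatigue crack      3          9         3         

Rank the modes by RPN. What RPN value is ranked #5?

RPN = Severity × Occurrence × Detection:
  FM01: 6 × 9 × 8 = 432
  FM02: 2 × 4 × 6 = 48
  FM03: 1 × 9 × 5 = 45
  FM04: 1 × 1 × 10 = 10
  FM05: 7 × 5 × 4 = 140
  FM06: 5 × 5 × 10 = 250
  FM07: 2 × 10 × 4 = 80
  FM08: 9 × 3 × 3 = 81
Sorted descending: 432, 250, 140, 81, 80, 48, 45, 10.
The fifth-highest RPN is 80 (FM07).

80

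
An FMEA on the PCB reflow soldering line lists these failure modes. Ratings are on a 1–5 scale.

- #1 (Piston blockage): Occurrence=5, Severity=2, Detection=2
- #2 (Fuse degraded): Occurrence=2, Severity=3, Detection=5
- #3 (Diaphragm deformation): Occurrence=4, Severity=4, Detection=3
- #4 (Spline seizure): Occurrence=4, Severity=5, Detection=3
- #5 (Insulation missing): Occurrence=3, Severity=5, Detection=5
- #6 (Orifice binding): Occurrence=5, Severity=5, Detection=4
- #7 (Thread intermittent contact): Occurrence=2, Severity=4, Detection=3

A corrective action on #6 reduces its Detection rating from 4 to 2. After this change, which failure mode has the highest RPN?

RPN = Severity × Occurrence × Detection:
  #1: 2 × 5 × 2 = 20
  #2: 3 × 2 × 5 = 30
  #3: 4 × 4 × 3 = 48
  #4: 5 × 4 × 3 = 60
  #5: 5 × 3 × 5 = 75
  #6: 5 × 5 × 4 = 100
  #7: 4 × 2 × 3 = 24
After action: #6 → 5 × 5 × 2 = 50.
Revised RPNs: #5=75, #4=60, #6=50, #3=48, #2=30, #7=24, #1=20.
Highest is now #5 (75).

#5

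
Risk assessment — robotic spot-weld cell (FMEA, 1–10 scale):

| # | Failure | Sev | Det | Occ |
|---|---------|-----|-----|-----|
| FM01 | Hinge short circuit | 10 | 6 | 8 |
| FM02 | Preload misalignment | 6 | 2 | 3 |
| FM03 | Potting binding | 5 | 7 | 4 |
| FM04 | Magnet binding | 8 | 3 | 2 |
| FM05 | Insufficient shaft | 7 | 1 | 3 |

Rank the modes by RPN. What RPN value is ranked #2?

140

RPN = Severity × Occurrence × Detection:
  FM01: 10 × 8 × 6 = 480
  FM02: 6 × 3 × 2 = 36
  FM03: 5 × 4 × 7 = 140
  FM04: 8 × 2 × 3 = 48
  FM05: 7 × 3 × 1 = 21
Sorted descending: 480, 140, 48, 36, 21.
The second-highest RPN is 140 (FM03).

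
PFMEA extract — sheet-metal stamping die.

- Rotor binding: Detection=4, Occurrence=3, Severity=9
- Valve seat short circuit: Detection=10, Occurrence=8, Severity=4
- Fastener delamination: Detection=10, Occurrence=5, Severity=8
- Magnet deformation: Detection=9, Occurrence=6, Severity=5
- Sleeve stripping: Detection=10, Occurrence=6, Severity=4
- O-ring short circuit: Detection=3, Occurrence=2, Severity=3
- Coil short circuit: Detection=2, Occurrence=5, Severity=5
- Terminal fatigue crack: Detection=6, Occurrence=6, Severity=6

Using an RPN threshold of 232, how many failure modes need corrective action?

RPN = Severity × Occurrence × Detection:
  Rotor binding: 9 × 3 × 4 = 108
  Valve seat short circuit: 4 × 8 × 10 = 320
  Fastener delamination: 8 × 5 × 10 = 400
  Magnet deformation: 5 × 6 × 9 = 270
  Sleeve stripping: 4 × 6 × 10 = 240
  O-ring short circuit: 3 × 2 × 3 = 18
  Coil short circuit: 5 × 5 × 2 = 50
  Terminal fatigue crack: 6 × 6 × 6 = 216
Modes with RPN ≥ 232: Valve seat short circuit (320), Fastener delamination (400), Magnet deformation (270), Sleeve stripping (240) → 4.

4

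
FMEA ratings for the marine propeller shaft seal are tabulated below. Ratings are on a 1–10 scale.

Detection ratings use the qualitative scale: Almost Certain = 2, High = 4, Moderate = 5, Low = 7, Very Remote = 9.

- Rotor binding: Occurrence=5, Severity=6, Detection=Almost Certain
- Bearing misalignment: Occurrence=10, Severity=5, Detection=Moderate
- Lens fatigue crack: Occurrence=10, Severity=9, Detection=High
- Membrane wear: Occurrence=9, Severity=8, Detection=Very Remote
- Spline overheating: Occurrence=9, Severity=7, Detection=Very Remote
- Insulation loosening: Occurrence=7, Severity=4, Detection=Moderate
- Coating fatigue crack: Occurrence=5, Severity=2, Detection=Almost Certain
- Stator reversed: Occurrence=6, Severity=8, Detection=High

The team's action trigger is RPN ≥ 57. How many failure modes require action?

7

RPN = Severity × Occurrence × Detection:
  Rotor binding: 6 × 5 × 2 = 60
  Bearing misalignment: 5 × 10 × 5 = 250
  Lens fatigue crack: 9 × 10 × 4 = 360
  Membrane wear: 8 × 9 × 9 = 648
  Spline overheating: 7 × 9 × 9 = 567
  Insulation loosening: 4 × 7 × 5 = 140
  Coating fatigue crack: 2 × 5 × 2 = 20
  Stator reversed: 8 × 6 × 4 = 192
Modes with RPN ≥ 57: Rotor binding (60), Bearing misalignment (250), Lens fatigue crack (360), Membrane wear (648), Spline overheating (567), Insulation loosening (140), Stator reversed (192) → 7.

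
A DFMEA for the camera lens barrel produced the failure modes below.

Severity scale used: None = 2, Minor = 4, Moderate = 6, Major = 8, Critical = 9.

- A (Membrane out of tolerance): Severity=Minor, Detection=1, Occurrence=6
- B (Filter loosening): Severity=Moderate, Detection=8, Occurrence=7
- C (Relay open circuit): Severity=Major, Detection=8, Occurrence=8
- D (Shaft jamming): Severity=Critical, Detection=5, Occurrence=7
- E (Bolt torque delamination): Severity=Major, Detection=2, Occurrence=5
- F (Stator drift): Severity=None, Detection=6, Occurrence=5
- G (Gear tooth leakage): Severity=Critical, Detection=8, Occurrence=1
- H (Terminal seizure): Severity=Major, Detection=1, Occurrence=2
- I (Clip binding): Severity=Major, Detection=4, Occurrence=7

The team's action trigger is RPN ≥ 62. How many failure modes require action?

RPN = Severity × Occurrence × Detection:
  A: 4 × 6 × 1 = 24
  B: 6 × 7 × 8 = 336
  C: 8 × 8 × 8 = 512
  D: 9 × 7 × 5 = 315
  E: 8 × 5 × 2 = 80
  F: 2 × 5 × 6 = 60
  G: 9 × 1 × 8 = 72
  H: 8 × 2 × 1 = 16
  I: 8 × 7 × 4 = 224
Modes with RPN ≥ 62: B (336), C (512), D (315), E (80), G (72), I (224) → 6.

6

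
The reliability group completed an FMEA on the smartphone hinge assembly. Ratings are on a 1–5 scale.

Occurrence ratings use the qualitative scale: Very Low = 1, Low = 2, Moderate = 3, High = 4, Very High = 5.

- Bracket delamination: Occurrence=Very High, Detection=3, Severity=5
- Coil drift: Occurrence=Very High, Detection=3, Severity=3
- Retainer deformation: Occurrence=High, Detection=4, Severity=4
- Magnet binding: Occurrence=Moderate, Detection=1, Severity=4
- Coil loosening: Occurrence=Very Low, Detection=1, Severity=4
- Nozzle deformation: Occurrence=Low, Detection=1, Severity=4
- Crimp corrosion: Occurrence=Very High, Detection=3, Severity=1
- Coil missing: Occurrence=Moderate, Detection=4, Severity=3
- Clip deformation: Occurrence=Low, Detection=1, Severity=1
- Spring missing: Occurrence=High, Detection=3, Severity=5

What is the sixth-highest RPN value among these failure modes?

RPN = Severity × Occurrence × Detection:
  Bracket delamination: 5 × 5 × 3 = 75
  Coil drift: 3 × 5 × 3 = 45
  Retainer deformation: 4 × 4 × 4 = 64
  Magnet binding: 4 × 3 × 1 = 12
  Coil loosening: 4 × 1 × 1 = 4
  Nozzle deformation: 4 × 2 × 1 = 8
  Crimp corrosion: 1 × 5 × 3 = 15
  Coil missing: 3 × 3 × 4 = 36
  Clip deformation: 1 × 2 × 1 = 2
  Spring missing: 5 × 4 × 3 = 60
Sorted descending: 75, 64, 60, 45, 36, 15, 12, 8, 4, 2.
The sixth-highest RPN is 15 (Crimp corrosion).

15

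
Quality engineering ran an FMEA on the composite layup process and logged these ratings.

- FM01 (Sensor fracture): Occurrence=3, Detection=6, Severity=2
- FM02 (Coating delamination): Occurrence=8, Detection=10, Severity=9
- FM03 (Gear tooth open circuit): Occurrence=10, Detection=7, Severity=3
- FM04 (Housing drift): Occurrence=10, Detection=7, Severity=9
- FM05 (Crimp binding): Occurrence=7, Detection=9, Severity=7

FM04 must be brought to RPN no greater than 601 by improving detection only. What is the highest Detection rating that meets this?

6

FM04: S=9, O=10, D=7 → current RPN = 630.
Fixed product = 90. Need 90 × D ≤ 601, so D ≤ 601/90 = 6.68.
Maximum integer Detection rating = 6 (gives RPN 540; D=7 would give 630 > 601).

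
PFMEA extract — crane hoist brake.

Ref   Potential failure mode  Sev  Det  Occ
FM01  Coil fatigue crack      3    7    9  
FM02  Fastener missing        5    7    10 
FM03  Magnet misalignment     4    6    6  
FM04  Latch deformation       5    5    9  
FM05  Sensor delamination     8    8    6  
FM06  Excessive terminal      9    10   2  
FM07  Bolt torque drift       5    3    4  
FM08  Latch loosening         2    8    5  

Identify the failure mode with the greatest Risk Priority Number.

FM05

RPN = Severity × Occurrence × Detection:
  FM01: 3 × 9 × 7 = 189
  FM02: 5 × 10 × 7 = 350
  FM03: 4 × 6 × 6 = 144
  FM04: 5 × 9 × 5 = 225
  FM05: 8 × 6 × 8 = 384
  FM06: 9 × 2 × 10 = 180
  FM07: 5 × 4 × 3 = 60
  FM08: 2 × 5 × 8 = 80
Highest RPN is 384 → FM05.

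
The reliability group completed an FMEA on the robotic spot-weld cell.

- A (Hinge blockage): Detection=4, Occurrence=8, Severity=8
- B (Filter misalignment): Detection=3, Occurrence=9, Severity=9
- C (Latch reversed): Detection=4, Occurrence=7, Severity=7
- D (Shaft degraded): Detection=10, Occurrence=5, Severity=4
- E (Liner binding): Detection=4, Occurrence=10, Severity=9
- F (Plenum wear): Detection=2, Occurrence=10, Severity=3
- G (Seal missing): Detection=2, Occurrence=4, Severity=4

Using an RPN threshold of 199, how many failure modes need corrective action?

4

RPN = Severity × Occurrence × Detection:
  A: 8 × 8 × 4 = 256
  B: 9 × 9 × 3 = 243
  C: 7 × 7 × 4 = 196
  D: 4 × 5 × 10 = 200
  E: 9 × 10 × 4 = 360
  F: 3 × 10 × 2 = 60
  G: 4 × 4 × 2 = 32
Modes with RPN ≥ 199: A (256), B (243), D (200), E (360) → 4.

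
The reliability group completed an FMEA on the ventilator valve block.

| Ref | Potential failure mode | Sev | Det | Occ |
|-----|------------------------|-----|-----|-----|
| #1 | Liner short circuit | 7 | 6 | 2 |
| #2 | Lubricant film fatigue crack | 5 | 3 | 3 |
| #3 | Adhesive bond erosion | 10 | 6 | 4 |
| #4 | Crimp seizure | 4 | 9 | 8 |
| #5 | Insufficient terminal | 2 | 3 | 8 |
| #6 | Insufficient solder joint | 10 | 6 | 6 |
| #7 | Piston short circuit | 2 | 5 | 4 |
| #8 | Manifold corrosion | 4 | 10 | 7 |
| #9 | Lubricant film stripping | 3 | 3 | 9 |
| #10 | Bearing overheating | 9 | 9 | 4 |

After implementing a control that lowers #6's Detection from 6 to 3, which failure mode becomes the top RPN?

#10

RPN = Severity × Occurrence × Detection:
  #1: 7 × 2 × 6 = 84
  #2: 5 × 3 × 3 = 45
  #3: 10 × 4 × 6 = 240
  #4: 4 × 8 × 9 = 288
  #5: 2 × 8 × 3 = 48
  #6: 10 × 6 × 6 = 360
  #7: 2 × 4 × 5 = 40
  #8: 4 × 7 × 10 = 280
  #9: 3 × 9 × 3 = 81
  #10: 9 × 4 × 9 = 324
After action: #6 → 10 × 6 × 3 = 180.
Revised RPNs: #10=324, #4=288, #8=280, #3=240, #6=180, #1=84, #9=81, #5=48, #2=45, #7=40.
Highest is now #10 (324).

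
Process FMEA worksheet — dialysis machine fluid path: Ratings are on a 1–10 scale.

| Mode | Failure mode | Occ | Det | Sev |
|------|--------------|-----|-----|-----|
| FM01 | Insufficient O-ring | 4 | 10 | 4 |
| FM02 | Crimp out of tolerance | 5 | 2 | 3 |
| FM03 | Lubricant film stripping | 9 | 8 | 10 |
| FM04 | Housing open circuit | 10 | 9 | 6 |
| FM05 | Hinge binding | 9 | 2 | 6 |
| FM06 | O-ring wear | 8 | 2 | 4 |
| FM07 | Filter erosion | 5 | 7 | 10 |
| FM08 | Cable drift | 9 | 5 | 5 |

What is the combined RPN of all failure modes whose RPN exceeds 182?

1835

RPN = Severity × Occurrence × Detection:
  FM01: 4 × 4 × 10 = 160
  FM02: 3 × 5 × 2 = 30
  FM03: 10 × 9 × 8 = 720
  FM04: 6 × 10 × 9 = 540
  FM05: 6 × 9 × 2 = 108
  FM06: 4 × 8 × 2 = 64
  FM07: 10 × 5 × 7 = 350
  FM08: 5 × 9 × 5 = 225
RPN > 182: FM03 (720), FM04 (540), FM07 (350), FM08 (225).
Sum: 720 + 540 + 350 + 225 = 1835.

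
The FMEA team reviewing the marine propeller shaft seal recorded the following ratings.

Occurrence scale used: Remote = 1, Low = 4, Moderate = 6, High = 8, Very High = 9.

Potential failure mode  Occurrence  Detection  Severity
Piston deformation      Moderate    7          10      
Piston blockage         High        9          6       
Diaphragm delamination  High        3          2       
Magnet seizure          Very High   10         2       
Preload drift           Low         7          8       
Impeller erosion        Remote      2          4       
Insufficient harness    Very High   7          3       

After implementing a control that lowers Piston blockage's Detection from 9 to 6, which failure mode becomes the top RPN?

Piston deformation

RPN = Severity × Occurrence × Detection:
  Piston deformation: 10 × 6 × 7 = 420
  Piston blockage: 6 × 8 × 9 = 432
  Diaphragm delamination: 2 × 8 × 3 = 48
  Magnet seizure: 2 × 9 × 10 = 180
  Preload drift: 8 × 4 × 7 = 224
  Impeller erosion: 4 × 1 × 2 = 8
  Insufficient harness: 3 × 9 × 7 = 189
After action: Piston blockage → 6 × 8 × 6 = 288.
Revised RPNs: Piston deformation=420, Piston blockage=288, Preload drift=224, Insufficient harness=189, Magnet seizure=180, Diaphragm delamination=48, Impeller erosion=8.
Highest is now Piston deformation (420).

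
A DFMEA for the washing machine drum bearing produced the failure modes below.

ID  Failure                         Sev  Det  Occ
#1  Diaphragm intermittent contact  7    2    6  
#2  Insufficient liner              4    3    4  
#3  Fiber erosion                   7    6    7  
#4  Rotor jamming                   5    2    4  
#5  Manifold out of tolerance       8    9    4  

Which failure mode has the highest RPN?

#3

RPN = Severity × Occurrence × Detection:
  #1: 7 × 6 × 2 = 84
  #2: 4 × 4 × 3 = 48
  #3: 7 × 7 × 6 = 294
  #4: 5 × 4 × 2 = 40
  #5: 8 × 4 × 9 = 288
Highest RPN is 294 → #3.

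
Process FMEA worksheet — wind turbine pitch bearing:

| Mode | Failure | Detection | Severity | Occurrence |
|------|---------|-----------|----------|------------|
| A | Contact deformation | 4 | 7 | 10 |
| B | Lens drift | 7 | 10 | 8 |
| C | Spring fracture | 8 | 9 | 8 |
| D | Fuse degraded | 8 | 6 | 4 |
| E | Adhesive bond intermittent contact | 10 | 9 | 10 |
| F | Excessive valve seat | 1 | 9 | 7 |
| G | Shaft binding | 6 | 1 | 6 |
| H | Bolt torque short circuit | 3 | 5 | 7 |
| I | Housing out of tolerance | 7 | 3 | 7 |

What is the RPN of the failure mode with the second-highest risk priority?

RPN = Severity × Occurrence × Detection:
  A: 7 × 10 × 4 = 280
  B: 10 × 8 × 7 = 560
  C: 9 × 8 × 8 = 576
  D: 6 × 4 × 8 = 192
  E: 9 × 10 × 10 = 900
  F: 9 × 7 × 1 = 63
  G: 1 × 6 × 6 = 36
  H: 5 × 7 × 3 = 105
  I: 3 × 7 × 7 = 147
Sorted descending: 900, 576, 560, 280, 192, 147, 105, 63, 36.
The second-highest RPN is 576 (C).

576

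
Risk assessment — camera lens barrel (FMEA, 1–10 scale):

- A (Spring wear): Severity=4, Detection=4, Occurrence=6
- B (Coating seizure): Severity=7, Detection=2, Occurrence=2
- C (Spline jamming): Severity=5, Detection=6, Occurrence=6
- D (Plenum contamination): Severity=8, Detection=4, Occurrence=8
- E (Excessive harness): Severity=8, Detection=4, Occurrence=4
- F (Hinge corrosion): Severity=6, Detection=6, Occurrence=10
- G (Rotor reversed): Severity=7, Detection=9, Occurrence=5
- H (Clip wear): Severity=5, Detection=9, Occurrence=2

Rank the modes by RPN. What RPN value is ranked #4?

180

RPN = Severity × Occurrence × Detection:
  A: 4 × 6 × 4 = 96
  B: 7 × 2 × 2 = 28
  C: 5 × 6 × 6 = 180
  D: 8 × 8 × 4 = 256
  E: 8 × 4 × 4 = 128
  F: 6 × 10 × 6 = 360
  G: 7 × 5 × 9 = 315
  H: 5 × 2 × 9 = 90
Sorted descending: 360, 315, 256, 180, 128, 96, 90, 28.
The fourth-highest RPN is 180 (C).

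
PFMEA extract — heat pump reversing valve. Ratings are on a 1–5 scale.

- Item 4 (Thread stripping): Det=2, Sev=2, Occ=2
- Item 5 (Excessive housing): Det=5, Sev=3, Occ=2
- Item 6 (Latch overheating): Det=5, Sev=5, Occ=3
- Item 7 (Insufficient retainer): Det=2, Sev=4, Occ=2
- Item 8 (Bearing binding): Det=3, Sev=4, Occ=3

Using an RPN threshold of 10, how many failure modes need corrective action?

4

RPN = Severity × Occurrence × Detection:
  Item 4: 2 × 2 × 2 = 8
  Item 5: 3 × 2 × 5 = 30
  Item 6: 5 × 3 × 5 = 75
  Item 7: 4 × 2 × 2 = 16
  Item 8: 4 × 3 × 3 = 36
Modes with RPN ≥ 10: Item 5 (30), Item 6 (75), Item 7 (16), Item 8 (36) → 4.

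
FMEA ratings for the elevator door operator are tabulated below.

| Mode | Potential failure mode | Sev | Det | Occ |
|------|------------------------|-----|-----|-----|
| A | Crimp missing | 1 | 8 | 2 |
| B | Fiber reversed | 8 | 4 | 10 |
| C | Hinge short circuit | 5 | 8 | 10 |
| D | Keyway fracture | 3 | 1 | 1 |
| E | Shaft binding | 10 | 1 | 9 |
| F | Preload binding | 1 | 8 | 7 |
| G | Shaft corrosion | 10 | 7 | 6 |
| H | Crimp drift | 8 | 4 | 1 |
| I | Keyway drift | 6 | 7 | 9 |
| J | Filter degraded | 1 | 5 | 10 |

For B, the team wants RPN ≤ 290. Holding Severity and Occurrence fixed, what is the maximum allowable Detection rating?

B: S=8, O=10, D=4 → current RPN = 320.
Fixed product = 80. Need 80 × D ≤ 290, so D ≤ 290/80 = 3.62.
Maximum integer Detection rating = 3 (gives RPN 240; D=4 would give 320 > 290).

3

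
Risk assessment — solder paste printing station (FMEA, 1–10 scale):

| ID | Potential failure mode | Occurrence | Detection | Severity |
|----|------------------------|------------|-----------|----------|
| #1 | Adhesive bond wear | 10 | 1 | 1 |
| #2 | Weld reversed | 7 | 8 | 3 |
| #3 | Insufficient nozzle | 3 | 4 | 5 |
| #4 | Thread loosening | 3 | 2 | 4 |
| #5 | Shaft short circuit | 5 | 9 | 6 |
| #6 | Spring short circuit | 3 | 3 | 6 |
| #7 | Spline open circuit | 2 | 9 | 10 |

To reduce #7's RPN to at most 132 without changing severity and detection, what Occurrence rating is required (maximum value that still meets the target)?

#7: S=10, O=2, D=9 → current RPN = 180.
Fixed product = 90. Need 90 × O ≤ 132, so O ≤ 132/90 = 1.47.
Maximum integer Occurrence rating = 1 (gives RPN 90; O=2 would give 180 > 132).

1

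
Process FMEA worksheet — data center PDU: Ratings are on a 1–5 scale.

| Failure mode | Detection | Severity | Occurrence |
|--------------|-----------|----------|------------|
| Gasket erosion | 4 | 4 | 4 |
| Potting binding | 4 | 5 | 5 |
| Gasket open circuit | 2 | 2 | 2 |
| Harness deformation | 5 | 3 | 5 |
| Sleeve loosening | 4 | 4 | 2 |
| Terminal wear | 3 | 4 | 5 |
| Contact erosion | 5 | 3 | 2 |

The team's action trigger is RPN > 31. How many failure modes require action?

5

RPN = Severity × Occurrence × Detection:
  Gasket erosion: 4 × 4 × 4 = 64
  Potting binding: 5 × 5 × 4 = 100
  Gasket open circuit: 2 × 2 × 2 = 8
  Harness deformation: 3 × 5 × 5 = 75
  Sleeve loosening: 4 × 2 × 4 = 32
  Terminal wear: 4 × 5 × 3 = 60
  Contact erosion: 3 × 2 × 5 = 30
Modes with RPN > 31: Gasket erosion (64), Potting binding (100), Harness deformation (75), Sleeve loosening (32), Terminal wear (60) → 5.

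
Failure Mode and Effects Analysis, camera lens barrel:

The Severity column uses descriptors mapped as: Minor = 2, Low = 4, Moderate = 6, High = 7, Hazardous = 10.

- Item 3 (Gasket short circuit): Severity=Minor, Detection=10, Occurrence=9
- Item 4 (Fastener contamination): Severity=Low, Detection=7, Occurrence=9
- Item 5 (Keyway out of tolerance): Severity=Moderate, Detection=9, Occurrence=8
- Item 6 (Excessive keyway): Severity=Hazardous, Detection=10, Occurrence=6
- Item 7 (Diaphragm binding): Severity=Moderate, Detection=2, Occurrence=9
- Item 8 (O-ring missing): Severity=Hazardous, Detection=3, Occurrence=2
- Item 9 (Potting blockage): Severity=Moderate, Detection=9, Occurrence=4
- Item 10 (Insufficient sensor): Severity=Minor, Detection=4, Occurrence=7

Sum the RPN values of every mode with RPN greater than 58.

1848

RPN = Severity × Occurrence × Detection:
  Item 3: 2 × 9 × 10 = 180
  Item 4: 4 × 9 × 7 = 252
  Item 5: 6 × 8 × 9 = 432
  Item 6: 10 × 6 × 10 = 600
  Item 7: 6 × 9 × 2 = 108
  Item 8: 10 × 2 × 3 = 60
  Item 9: 6 × 4 × 9 = 216
  Item 10: 2 × 7 × 4 = 56
RPN > 58: Item 3 (180), Item 4 (252), Item 5 (432), Item 6 (600), Item 7 (108), Item 8 (60), Item 9 (216).
Sum: 180 + 252 + 432 + 600 + 108 + 60 + 216 = 1848.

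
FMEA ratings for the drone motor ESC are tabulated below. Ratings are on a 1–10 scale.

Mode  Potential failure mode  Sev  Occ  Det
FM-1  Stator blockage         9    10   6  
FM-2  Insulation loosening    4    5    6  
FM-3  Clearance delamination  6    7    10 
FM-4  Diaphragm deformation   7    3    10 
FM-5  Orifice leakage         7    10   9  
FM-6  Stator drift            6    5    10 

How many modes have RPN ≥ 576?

RPN = Severity × Occurrence × Detection:
  FM-1: 9 × 10 × 6 = 540
  FM-2: 4 × 5 × 6 = 120
  FM-3: 6 × 7 × 10 = 420
  FM-4: 7 × 3 × 10 = 210
  FM-5: 7 × 10 × 9 = 630
  FM-6: 6 × 5 × 10 = 300
Modes with RPN ≥ 576: FM-5 (630) → 1.

1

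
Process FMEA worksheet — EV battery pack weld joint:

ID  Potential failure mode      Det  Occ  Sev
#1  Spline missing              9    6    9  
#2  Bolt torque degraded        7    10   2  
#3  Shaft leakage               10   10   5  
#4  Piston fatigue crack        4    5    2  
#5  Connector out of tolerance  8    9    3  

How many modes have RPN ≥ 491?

1

RPN = Severity × Occurrence × Detection:
  #1: 9 × 6 × 9 = 486
  #2: 2 × 10 × 7 = 140
  #3: 5 × 10 × 10 = 500
  #4: 2 × 5 × 4 = 40
  #5: 3 × 9 × 8 = 216
Modes with RPN ≥ 491: #3 (500) → 1.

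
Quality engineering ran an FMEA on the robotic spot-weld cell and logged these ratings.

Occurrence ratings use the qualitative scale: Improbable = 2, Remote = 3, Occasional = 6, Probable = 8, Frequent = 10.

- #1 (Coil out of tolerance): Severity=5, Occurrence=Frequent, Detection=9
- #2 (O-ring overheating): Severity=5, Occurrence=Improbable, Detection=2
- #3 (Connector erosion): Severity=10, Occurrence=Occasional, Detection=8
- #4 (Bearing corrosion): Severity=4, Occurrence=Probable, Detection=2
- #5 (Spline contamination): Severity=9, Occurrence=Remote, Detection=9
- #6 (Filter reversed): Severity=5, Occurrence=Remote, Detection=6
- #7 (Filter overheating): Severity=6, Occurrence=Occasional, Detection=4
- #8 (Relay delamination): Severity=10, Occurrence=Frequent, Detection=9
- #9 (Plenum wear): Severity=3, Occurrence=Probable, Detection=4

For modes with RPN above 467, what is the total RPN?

RPN = Severity × Occurrence × Detection:
  #1: 5 × 10 × 9 = 450
  #2: 5 × 2 × 2 = 20
  #3: 10 × 6 × 8 = 480
  #4: 4 × 8 × 2 = 64
  #5: 9 × 3 × 9 = 243
  #6: 5 × 3 × 6 = 90
  #7: 6 × 6 × 4 = 144
  #8: 10 × 10 × 9 = 900
  #9: 3 × 8 × 4 = 96
RPN > 467: #3 (480), #8 (900).
Sum: 480 + 900 = 1380.

1380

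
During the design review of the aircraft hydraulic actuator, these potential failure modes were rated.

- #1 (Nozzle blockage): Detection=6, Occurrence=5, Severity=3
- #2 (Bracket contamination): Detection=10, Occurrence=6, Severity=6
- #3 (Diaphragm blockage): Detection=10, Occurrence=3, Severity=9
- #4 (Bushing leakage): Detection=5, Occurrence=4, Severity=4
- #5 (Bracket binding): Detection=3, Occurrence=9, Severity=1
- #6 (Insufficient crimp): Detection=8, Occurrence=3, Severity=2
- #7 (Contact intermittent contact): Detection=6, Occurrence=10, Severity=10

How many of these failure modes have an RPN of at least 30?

RPN = Severity × Occurrence × Detection:
  #1: 3 × 5 × 6 = 90
  #2: 6 × 6 × 10 = 360
  #3: 9 × 3 × 10 = 270
  #4: 4 × 4 × 5 = 80
  #5: 1 × 9 × 3 = 27
  #6: 2 × 3 × 8 = 48
  #7: 10 × 10 × 6 = 600
Modes with RPN ≥ 30: #1 (90), #2 (360), #3 (270), #4 (80), #6 (48), #7 (600) → 6.

6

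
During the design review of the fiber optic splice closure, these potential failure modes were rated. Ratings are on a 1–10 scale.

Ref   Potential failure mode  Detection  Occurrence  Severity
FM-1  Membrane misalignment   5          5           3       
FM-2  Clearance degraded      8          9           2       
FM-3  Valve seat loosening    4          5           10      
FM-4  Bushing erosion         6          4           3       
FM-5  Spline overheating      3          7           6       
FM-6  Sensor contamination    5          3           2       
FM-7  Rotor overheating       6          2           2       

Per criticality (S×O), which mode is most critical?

Criticality = Severity × Occurrence:
  FM-1: 3 × 5 = 15
  FM-2: 2 × 9 = 18
  FM-3: 10 × 5 = 50
  FM-4: 3 × 4 = 12
  FM-5: 6 × 7 = 42
  FM-6: 2 × 3 = 6
  FM-7: 2 × 2 = 4
Highest criticality is 50 → FM-3.

FM-3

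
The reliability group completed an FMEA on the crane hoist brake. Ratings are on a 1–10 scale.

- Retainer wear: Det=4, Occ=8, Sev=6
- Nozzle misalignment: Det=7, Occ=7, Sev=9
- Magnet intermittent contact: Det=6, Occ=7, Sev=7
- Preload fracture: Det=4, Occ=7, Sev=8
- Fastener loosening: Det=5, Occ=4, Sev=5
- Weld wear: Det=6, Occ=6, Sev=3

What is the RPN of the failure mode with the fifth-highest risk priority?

108

RPN = Severity × Occurrence × Detection:
  Retainer wear: 6 × 8 × 4 = 192
  Nozzle misalignment: 9 × 7 × 7 = 441
  Magnet intermittent contact: 7 × 7 × 6 = 294
  Preload fracture: 8 × 7 × 4 = 224
  Fastener loosening: 5 × 4 × 5 = 100
  Weld wear: 3 × 6 × 6 = 108
Sorted descending: 441, 294, 224, 192, 108, 100.
The fifth-highest RPN is 108 (Weld wear).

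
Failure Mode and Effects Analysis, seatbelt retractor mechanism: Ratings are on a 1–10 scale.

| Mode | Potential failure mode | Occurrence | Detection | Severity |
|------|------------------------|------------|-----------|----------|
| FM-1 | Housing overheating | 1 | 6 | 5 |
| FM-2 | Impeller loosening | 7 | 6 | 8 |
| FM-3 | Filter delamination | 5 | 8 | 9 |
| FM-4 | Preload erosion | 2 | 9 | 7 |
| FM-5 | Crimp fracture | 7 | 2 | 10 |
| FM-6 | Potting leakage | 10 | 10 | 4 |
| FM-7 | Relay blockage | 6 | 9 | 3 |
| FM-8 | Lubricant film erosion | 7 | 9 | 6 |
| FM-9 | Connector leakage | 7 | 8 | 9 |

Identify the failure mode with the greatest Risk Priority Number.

RPN = Severity × Occurrence × Detection:
  FM-1: 5 × 1 × 6 = 30
  FM-2: 8 × 7 × 6 = 336
  FM-3: 9 × 5 × 8 = 360
  FM-4: 7 × 2 × 9 = 126
  FM-5: 10 × 7 × 2 = 140
  FM-6: 4 × 10 × 10 = 400
  FM-7: 3 × 6 × 9 = 162
  FM-8: 6 × 7 × 9 = 378
  FM-9: 9 × 7 × 8 = 504
Highest RPN is 504 → FM-9.

FM-9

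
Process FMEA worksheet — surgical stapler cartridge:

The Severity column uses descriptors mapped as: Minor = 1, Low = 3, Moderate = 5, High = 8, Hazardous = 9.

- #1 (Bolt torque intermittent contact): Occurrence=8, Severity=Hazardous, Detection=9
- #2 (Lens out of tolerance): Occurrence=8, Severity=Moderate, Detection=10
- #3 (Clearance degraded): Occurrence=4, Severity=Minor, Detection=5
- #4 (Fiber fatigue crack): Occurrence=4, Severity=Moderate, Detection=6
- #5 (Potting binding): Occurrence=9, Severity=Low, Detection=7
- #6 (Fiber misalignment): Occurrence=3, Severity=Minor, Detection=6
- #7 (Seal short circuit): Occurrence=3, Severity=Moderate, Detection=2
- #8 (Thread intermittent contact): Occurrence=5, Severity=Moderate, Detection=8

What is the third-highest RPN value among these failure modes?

RPN = Severity × Occurrence × Detection:
  #1: 9 × 8 × 9 = 648
  #2: 5 × 8 × 10 = 400
  #3: 1 × 4 × 5 = 20
  #4: 5 × 4 × 6 = 120
  #5: 3 × 9 × 7 = 189
  #6: 1 × 3 × 6 = 18
  #7: 5 × 3 × 2 = 30
  #8: 5 × 5 × 8 = 200
Sorted descending: 648, 400, 200, 189, 120, 30, 20, 18.
The third-highest RPN is 200 (#8).

200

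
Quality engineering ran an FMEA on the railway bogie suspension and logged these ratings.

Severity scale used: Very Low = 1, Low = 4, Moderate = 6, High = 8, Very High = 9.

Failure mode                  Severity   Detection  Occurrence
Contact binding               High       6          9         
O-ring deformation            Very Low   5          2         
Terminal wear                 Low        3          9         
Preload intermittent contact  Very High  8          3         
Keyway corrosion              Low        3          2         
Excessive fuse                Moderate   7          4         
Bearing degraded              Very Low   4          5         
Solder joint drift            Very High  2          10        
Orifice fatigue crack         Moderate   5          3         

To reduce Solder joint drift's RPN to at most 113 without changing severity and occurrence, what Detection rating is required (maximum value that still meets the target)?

Solder joint drift: S=9, O=10, D=2 → current RPN = 180.
Fixed product = 90. Need 90 × D ≤ 113, so D ≤ 113/90 = 1.26.
Maximum integer Detection rating = 1 (gives RPN 90; D=2 would give 180 > 113).

1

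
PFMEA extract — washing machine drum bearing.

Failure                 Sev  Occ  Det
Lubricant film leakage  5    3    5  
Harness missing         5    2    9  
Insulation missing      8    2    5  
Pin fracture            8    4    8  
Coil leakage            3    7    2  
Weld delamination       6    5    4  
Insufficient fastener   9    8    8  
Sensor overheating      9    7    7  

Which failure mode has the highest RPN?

RPN = Severity × Occurrence × Detection:
  Lubricant film leakage: 5 × 3 × 5 = 75
  Harness missing: 5 × 2 × 9 = 90
  Insulation missing: 8 × 2 × 5 = 80
  Pin fracture: 8 × 4 × 8 = 256
  Coil leakage: 3 × 7 × 2 = 42
  Weld delamination: 6 × 5 × 4 = 120
  Insufficient fastener: 9 × 8 × 8 = 576
  Sensor overheating: 9 × 7 × 7 = 441
Highest RPN is 576 → Insufficient fastener.

Insufficient fastener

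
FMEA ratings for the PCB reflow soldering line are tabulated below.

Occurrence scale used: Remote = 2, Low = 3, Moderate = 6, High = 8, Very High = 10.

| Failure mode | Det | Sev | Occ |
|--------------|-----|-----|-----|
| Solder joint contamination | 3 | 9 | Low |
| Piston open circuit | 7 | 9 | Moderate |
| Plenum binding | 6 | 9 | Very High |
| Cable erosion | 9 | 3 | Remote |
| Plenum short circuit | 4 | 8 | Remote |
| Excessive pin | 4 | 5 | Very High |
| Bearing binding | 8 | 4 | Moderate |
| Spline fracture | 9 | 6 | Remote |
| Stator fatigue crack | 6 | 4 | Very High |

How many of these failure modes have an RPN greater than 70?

RPN = Severity × Occurrence × Detection:
  Solder joint contamination: 9 × 3 × 3 = 81
  Piston open circuit: 9 × 6 × 7 = 378
  Plenum binding: 9 × 10 × 6 = 540
  Cable erosion: 3 × 2 × 9 = 54
  Plenum short circuit: 8 × 2 × 4 = 64
  Excessive pin: 5 × 10 × 4 = 200
  Bearing binding: 4 × 6 × 8 = 192
  Spline fracture: 6 × 2 × 9 = 108
  Stator fatigue crack: 4 × 10 × 6 = 240
Modes with RPN > 70: Solder joint contamination (81), Piston open circuit (378), Plenum binding (540), Excessive pin (200), Bearing binding (192), Spline fracture (108), Stator fatigue crack (240) → 7.

7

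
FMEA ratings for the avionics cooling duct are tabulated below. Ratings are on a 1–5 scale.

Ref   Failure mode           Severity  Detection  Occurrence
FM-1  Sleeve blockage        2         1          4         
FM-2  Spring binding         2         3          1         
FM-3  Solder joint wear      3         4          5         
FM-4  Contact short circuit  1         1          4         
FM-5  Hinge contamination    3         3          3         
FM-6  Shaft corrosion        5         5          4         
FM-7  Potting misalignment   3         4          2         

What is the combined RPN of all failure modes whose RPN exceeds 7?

219

RPN = Severity × Occurrence × Detection:
  FM-1: 2 × 4 × 1 = 8
  FM-2: 2 × 1 × 3 = 6
  FM-3: 3 × 5 × 4 = 60
  FM-4: 1 × 4 × 1 = 4
  FM-5: 3 × 3 × 3 = 27
  FM-6: 5 × 4 × 5 = 100
  FM-7: 3 × 2 × 4 = 24
RPN > 7: FM-1 (8), FM-3 (60), FM-5 (27), FM-6 (100), FM-7 (24).
Sum: 8 + 60 + 27 + 100 + 24 = 219.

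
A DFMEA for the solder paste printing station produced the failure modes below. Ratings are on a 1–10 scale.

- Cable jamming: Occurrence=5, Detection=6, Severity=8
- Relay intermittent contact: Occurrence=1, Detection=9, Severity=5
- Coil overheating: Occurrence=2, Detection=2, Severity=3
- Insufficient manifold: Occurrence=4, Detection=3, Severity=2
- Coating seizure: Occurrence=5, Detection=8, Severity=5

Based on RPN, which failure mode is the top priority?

RPN = Severity × Occurrence × Detection:
  Cable jamming: 8 × 5 × 6 = 240
  Relay intermittent contact: 5 × 1 × 9 = 45
  Coil overheating: 3 × 2 × 2 = 12
  Insufficient manifold: 2 × 4 × 3 = 24
  Coating seizure: 5 × 5 × 8 = 200
Highest RPN is 240 → Cable jamming.

Cable jamming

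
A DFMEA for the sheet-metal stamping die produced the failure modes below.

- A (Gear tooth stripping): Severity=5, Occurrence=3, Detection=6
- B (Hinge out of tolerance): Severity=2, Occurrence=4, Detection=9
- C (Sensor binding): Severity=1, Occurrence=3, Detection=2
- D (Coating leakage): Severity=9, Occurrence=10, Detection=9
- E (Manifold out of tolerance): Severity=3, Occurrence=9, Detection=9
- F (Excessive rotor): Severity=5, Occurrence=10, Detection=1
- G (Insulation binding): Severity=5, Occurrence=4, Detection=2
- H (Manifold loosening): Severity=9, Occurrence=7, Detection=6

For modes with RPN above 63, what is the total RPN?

RPN = Severity × Occurrence × Detection:
  A: 5 × 3 × 6 = 90
  B: 2 × 4 × 9 = 72
  C: 1 × 3 × 2 = 6
  D: 9 × 10 × 9 = 810
  E: 3 × 9 × 9 = 243
  F: 5 × 10 × 1 = 50
  G: 5 × 4 × 2 = 40
  H: 9 × 7 × 6 = 378
RPN > 63: A (90), B (72), D (810), E (243), H (378).
Sum: 90 + 72 + 810 + 243 + 378 = 1593.

1593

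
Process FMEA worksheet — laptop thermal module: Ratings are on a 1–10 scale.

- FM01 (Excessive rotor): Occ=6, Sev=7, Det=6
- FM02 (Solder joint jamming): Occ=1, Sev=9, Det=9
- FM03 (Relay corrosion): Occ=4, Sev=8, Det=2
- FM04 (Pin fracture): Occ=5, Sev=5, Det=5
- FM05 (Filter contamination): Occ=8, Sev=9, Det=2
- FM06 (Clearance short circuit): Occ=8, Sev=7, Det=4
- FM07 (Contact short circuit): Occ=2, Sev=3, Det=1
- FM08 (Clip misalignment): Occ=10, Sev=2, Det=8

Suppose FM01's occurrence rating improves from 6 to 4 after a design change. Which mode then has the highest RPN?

RPN = Severity × Occurrence × Detection:
  FM01: 7 × 6 × 6 = 252
  FM02: 9 × 1 × 9 = 81
  FM03: 8 × 4 × 2 = 64
  FM04: 5 × 5 × 5 = 125
  FM05: 9 × 8 × 2 = 144
  FM06: 7 × 8 × 4 = 224
  FM07: 3 × 2 × 1 = 6
  FM08: 2 × 10 × 8 = 160
After action: FM01 → 7 × 4 × 6 = 168.
Revised RPNs: FM06=224, FM01=168, FM08=160, FM05=144, FM04=125, FM02=81, FM03=64, FM07=6.
Highest is now FM06 (224).

FM06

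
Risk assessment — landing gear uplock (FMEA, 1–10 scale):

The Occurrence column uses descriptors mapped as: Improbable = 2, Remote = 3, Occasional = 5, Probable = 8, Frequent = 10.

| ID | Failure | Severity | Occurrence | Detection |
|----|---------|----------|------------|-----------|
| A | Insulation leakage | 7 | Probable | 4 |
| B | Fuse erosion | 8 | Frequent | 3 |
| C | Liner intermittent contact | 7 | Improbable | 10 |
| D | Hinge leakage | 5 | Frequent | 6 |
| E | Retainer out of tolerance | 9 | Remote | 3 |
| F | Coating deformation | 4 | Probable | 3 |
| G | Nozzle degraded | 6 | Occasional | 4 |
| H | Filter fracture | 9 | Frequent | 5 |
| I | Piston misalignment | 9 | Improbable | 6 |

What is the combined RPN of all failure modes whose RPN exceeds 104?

RPN = Severity × Occurrence × Detection:
  A: 7 × 8 × 4 = 224
  B: 8 × 10 × 3 = 240
  C: 7 × 2 × 10 = 140
  D: 5 × 10 × 6 = 300
  E: 9 × 3 × 3 = 81
  F: 4 × 8 × 3 = 96
  G: 6 × 5 × 4 = 120
  H: 9 × 10 × 5 = 450
  I: 9 × 2 × 6 = 108
RPN > 104: A (224), B (240), C (140), D (300), G (120), H (450), I (108).
Sum: 224 + 240 + 140 + 300 + 120 + 450 + 108 = 1582.

1582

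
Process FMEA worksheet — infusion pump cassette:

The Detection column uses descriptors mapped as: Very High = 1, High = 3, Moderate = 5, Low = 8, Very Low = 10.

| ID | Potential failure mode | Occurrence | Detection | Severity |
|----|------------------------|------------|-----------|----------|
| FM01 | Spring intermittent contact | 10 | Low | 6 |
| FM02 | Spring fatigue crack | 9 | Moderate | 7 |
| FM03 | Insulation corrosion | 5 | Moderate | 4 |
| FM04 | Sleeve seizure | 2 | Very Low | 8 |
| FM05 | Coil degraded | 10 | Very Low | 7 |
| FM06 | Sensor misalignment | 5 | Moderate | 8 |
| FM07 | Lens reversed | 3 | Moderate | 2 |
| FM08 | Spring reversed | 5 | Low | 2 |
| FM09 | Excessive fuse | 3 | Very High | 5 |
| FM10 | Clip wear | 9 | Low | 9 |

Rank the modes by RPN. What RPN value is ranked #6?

RPN = Severity × Occurrence × Detection:
  FM01: 6 × 10 × 8 = 480
  FM02: 7 × 9 × 5 = 315
  FM03: 4 × 5 × 5 = 100
  FM04: 8 × 2 × 10 = 160
  FM05: 7 × 10 × 10 = 700
  FM06: 8 × 5 × 5 = 200
  FM07: 2 × 3 × 5 = 30
  FM08: 2 × 5 × 8 = 80
  FM09: 5 × 3 × 1 = 15
  FM10: 9 × 9 × 8 = 648
Sorted descending: 700, 648, 480, 315, 200, 160, 100, 80, 30, 15.
The sixth-highest RPN is 160 (FM04).

160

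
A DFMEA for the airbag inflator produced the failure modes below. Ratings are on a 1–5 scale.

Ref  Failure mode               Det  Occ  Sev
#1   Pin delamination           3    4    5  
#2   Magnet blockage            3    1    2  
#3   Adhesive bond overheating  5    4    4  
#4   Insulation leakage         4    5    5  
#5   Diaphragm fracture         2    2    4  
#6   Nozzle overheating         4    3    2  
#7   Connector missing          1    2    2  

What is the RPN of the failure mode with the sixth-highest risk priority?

RPN = Severity × Occurrence × Detection:
  #1: 5 × 4 × 3 = 60
  #2: 2 × 1 × 3 = 6
  #3: 4 × 4 × 5 = 80
  #4: 5 × 5 × 4 = 100
  #5: 4 × 2 × 2 = 16
  #6: 2 × 3 × 4 = 24
  #7: 2 × 2 × 1 = 4
Sorted descending: 100, 80, 60, 24, 16, 6, 4.
The sixth-highest RPN is 6 (#2).

6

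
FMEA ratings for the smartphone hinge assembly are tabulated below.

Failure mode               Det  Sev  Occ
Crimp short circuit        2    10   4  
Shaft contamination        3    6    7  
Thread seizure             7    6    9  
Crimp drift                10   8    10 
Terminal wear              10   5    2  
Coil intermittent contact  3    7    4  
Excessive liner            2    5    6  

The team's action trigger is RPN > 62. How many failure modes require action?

6

RPN = Severity × Occurrence × Detection:
  Crimp short circuit: 10 × 4 × 2 = 80
  Shaft contamination: 6 × 7 × 3 = 126
  Thread seizure: 6 × 9 × 7 = 378
  Crimp drift: 8 × 10 × 10 = 800
  Terminal wear: 5 × 2 × 10 = 100
  Coil intermittent contact: 7 × 4 × 3 = 84
  Excessive liner: 5 × 6 × 2 = 60
Modes with RPN > 62: Crimp short circuit (80), Shaft contamination (126), Thread seizure (378), Crimp drift (800), Terminal wear (100), Coil intermittent contact (84) → 6.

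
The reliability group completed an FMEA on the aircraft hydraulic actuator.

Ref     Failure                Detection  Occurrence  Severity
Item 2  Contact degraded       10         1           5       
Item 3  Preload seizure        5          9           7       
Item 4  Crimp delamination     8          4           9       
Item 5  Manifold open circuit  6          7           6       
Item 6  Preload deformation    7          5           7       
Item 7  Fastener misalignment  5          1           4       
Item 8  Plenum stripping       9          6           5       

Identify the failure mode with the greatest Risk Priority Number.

Item 3

RPN = Severity × Occurrence × Detection:
  Item 2: 5 × 1 × 10 = 50
  Item 3: 7 × 9 × 5 = 315
  Item 4: 9 × 4 × 8 = 288
  Item 5: 6 × 7 × 6 = 252
  Item 6: 7 × 5 × 7 = 245
  Item 7: 4 × 1 × 5 = 20
  Item 8: 5 × 6 × 9 = 270
Highest RPN is 315 → Item 3.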